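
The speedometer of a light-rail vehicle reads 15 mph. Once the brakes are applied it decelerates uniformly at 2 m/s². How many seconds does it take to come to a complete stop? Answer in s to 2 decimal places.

15 mph × 0.44704 = 6.7056 m/s.
Braking time = v/a = 6.7056 / 2.000 = 3.353 s.

Braking time ≈ 3.35 s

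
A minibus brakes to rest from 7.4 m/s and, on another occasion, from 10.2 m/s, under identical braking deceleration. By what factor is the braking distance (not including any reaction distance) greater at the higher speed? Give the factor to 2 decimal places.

Braking distance d = v²/(2a), so with a fixed, d ∝ v².
Factor = (10.2/7.4)² = 1.3784² = 1.9000.

Factor ≈ 1.90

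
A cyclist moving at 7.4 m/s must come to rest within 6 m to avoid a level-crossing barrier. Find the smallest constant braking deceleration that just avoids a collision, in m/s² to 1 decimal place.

Required deceleration ≈ 4.6 m/s²

v² = 2a·d ⇒ a = v²/(2d) = 7.4000² / (2 × 6.000) = 54.760 / 12.000 = 4.5633 m/s².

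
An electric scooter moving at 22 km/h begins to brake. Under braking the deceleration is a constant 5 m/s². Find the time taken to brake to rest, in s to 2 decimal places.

22 km/h ÷ 3.6 = 6.1111 m/s.
Braking time = v/a = 6.1111 / 5.000 = 1.222 s.

Braking time ≈ 1.22 s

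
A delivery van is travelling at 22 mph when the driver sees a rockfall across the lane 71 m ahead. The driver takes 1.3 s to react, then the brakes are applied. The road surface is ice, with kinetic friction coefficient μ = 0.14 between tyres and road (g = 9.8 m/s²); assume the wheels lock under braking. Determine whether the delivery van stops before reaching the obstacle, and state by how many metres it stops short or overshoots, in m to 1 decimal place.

22 mph × 0.44704 = 9.8349 m/s.
a = μg = 0.14 × 9.8 = 1.372 m/s².
Reaction distance = 9.8349 × 1.3 = 12.785 m.
Braking distance = v²/(2a) = 96.725 / 2.744 = 35.250 m.
Total stopping distance = 12.785 + 35.250 = 48.035 m, vs 71 m available — it stops with 71 − 48.035 = 22.965 m to spare.

Yes — it stops 23.0 m short of the obstacle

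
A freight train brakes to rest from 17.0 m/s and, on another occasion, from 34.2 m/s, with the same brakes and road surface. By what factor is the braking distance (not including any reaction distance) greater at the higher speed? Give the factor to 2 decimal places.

Braking distance d = v²/(2a), so with a fixed, d ∝ v².
Factor = (34.2/17.0)² = 2.0118² = 4.0473.

Factor ≈ 4.05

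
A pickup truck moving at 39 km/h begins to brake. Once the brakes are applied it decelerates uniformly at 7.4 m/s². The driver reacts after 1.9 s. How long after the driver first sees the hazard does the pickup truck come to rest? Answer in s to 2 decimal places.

Total time ≈ 3.36 s

39 km/h ÷ 3.6 = 10.8333 m/s.
Braking time = v/a = 10.8333 / 7.400 = 1.464 s.
Total = 1.9 + 1.464 = 3.364 s.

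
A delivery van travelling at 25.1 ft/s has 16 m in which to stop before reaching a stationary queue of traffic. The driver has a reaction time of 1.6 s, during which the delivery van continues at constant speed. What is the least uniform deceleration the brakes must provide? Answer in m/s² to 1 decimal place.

Required deceleration ≈ 7.8 m/s²

25.1 ft/s × 0.3048 = 7.6505 m/s.
Distance covered during reaction = 7.6505 × 1.6 = 12.241 m.
Distance available for braking: 16 − 12.241 = 3.759 m.
v² = 2a·d ⇒ a = v²/(2d) = 7.6505² / (2 × 3.759) = 58.530 / 7.518 = 7.7853 m/s².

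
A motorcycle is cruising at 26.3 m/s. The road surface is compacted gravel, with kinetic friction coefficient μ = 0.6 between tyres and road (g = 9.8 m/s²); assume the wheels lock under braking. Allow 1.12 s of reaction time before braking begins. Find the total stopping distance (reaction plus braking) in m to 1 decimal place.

Total stopping distance ≈ 88.3 m

a = μg = 0.6 × 9.8 = 5.880 m/s².
Reaction distance = v·t_r = 26.3000 × 1.12 = 29.456 m.
Braking distance = v²/(2a) = 26.3000² / (2 × 5.880) = 691.690 / 11.760 = 58.817 m.
Total = 29.456 + 58.817 = 88.273 m.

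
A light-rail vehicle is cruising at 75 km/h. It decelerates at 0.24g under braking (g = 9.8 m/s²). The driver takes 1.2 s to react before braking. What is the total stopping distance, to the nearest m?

Total stopping distance ≈ 117 m

75 km/h ÷ 3.6 = 20.8333 m/s.
a = 0.24 × 9.8 = 2.352 m/s².
Reaction distance = v·t_r = 20.8333 × 1.2 = 25.000 m.
Braking distance = v²/(2a) = 20.8333² / (2 × 2.352) = 434.026 / 4.704 = 92.267 m.
Total = 25.000 + 92.267 = 117.267 m.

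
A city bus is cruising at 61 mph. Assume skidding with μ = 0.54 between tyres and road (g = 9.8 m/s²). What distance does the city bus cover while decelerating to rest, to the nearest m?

Braking distance ≈ 70 m

61 mph × 0.44704 = 27.2694 m/s.
a = μg = 0.54 × 9.8 = 5.292 m/s².
Braking distance = v²/(2a) = 27.2694² / (2 × 5.292) = 743.620 / 10.584 = 70.259 m.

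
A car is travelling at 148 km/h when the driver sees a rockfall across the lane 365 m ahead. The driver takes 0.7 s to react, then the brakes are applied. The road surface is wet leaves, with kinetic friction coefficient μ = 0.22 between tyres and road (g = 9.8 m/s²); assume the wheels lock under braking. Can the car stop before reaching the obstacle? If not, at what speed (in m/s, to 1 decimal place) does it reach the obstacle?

148 km/h ÷ 3.6 = 41.1111 m/s.
a = μg = 0.22 × 9.8 = 2.156 m/s².
Reaction distance = 41.1111 × 0.7 = 28.778 m.
Braking distance needed to stop: v²/(2a) = 1690.123 / 4.312 = 391.958 m, so total needed = 28.778 + 391.958 = 420.736 m > 365 m — it cannot stop.
Distance remaining when braking begins: 365 − 28.778 = 336.222 m.
v² = v₀² − 2a·d = 1690.123 − 2 × 2.156 × 336.222 = 240.334 m²/s².
v = √240.334 = 15.503 m/s.

No — it strikes the obstacle at 15.5 m/s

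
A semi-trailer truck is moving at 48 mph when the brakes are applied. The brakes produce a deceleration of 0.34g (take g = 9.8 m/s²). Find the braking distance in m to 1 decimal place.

Braking distance ≈ 69.1 m

48 mph × 0.44704 = 21.4579 m/s.
a = 0.34 × 9.8 = 3.332 m/s².
Braking distance = v²/(2a) = 21.4579² / (2 × 3.332) = 460.441 / 6.664 = 69.094 m.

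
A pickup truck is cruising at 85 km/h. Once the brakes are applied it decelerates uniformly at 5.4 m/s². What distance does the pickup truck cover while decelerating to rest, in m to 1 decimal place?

Braking distance ≈ 51.6 m

85 km/h ÷ 3.6 = 23.6111 m/s.
Braking distance = v²/(2a) = 23.6111² / (2 × 5.400) = 557.484 / 10.800 = 51.619 m.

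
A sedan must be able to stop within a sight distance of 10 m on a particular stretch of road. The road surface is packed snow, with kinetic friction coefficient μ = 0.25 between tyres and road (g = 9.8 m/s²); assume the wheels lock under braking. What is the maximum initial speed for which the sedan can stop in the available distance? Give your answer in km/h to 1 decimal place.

a = μg = 0.25 × 9.8 = 2.450 m/s².
v²/(2a) = d ⇒ v = √(2 × 2.450 × 10) = √49.00 = 7.0000 m/s.
7.0000 m/s × 3.6 = 25.200 km/h.

Maximum speed ≈ 25.2 km/h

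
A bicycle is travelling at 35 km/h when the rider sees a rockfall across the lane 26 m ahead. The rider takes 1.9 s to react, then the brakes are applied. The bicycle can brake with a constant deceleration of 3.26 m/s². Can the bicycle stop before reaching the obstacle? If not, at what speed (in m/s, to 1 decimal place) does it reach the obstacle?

No — it strikes the obstacle at 6.7 m/s

35 km/h ÷ 3.6 = 9.7222 m/s.
Reaction distance = 9.7222 × 1.9 = 18.472 m.
Braking distance needed to stop: v²/(2a) = 94.521 / 6.520 = 14.497 m, so total needed = 18.472 + 14.497 = 32.969 m > 26 m — it cannot stop.
Distance remaining when braking begins: 26 − 18.472 = 7.528 m.
v² = v₀² − 2a·d = 94.521 − 2 × 3.260 × 7.528 = 45.438 m²/s².
v = √45.438 = 6.741 m/s.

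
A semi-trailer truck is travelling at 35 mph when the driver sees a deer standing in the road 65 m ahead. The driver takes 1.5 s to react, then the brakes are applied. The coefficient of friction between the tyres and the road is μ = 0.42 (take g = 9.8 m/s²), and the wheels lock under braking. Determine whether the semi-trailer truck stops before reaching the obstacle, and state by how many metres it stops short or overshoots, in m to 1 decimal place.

Yes — it stops 11.8 m short of the obstacle

35 mph × 0.44704 = 15.6464 m/s.
a = μg = 0.42 × 9.8 = 4.116 m/s².
Reaction distance = 15.6464 × 1.5 = 23.470 m.
Braking distance = v²/(2a) = 244.810 / 8.232 = 29.739 m.
Total stopping distance = 23.470 + 29.739 = 53.209 m, vs 65 m available — it stops with 65 − 53.209 = 11.791 m to spare.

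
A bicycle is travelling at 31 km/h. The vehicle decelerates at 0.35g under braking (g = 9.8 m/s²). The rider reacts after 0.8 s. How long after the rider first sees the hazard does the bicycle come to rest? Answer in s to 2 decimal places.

Total time ≈ 3.31 s

31 km/h ÷ 3.6 = 8.6111 m/s.
a = 0.35 × 9.8 = 3.430 m/s².
Braking time = v/a = 8.6111 / 3.430 = 2.511 s.
Total = 0.8 + 2.511 = 3.311 s.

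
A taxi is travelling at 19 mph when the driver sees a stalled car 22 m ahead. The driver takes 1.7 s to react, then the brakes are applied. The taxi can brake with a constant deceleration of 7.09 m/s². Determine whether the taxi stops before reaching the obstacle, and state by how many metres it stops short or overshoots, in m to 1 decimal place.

Yes — it stops 2.5 m short of the obstacle

19 mph × 0.44704 = 8.4938 m/s.
Reaction distance = 8.4938 × 1.7 = 14.439 m.
Braking distance = v²/(2a) = 72.145 / 14.180 = 5.088 m.
Total stopping distance = 14.439 + 5.088 = 19.527 m, vs 22 m available — it stops with 22 − 19.527 = 2.473 m to spare.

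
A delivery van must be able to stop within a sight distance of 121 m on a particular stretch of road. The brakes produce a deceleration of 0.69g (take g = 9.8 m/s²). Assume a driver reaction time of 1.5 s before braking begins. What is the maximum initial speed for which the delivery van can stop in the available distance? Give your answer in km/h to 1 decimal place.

Maximum speed ≈ 113.6 km/h

a = 0.69 × 9.8 = 6.762 m/s².
Stopping distance: v·t_r + v²/(2a) = 121 with t_r = 1.5 s and a = 6.762 m/s².
So v² + 20.286 v − 1636.40 = 0.
Positive root: v = −a·t_r + √((a·t_r)² + 2a·d) = −10.143 + √(102.880 + 1636.40) = 31.5617 m/s.
31.5617 m/s × 3.6 = 113.622 km/h.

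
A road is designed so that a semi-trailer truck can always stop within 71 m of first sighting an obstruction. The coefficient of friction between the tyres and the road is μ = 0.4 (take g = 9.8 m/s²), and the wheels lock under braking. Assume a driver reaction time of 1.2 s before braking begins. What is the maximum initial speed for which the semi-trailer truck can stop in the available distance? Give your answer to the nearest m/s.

a = μg = 0.4 × 9.8 = 3.920 m/s².
Stopping distance: v·t_r + v²/(2a) = 71 with t_r = 1.2 s and a = 3.920 m/s².
So v² + 9.408 v − 556.64 = 0.
Positive root: v = −a·t_r + √((a·t_r)² + 2a·d) = −4.704 + √(22.128 + 556.64) = 19.3536 m/s.

Maximum speed ≈ 19 m/s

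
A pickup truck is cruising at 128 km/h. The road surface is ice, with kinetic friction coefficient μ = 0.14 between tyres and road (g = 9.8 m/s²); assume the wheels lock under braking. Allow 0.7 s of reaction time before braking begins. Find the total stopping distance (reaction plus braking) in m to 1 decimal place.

128 km/h ÷ 3.6 = 35.5556 m/s.
a = μg = 0.14 × 9.8 = 1.372 m/s².
Reaction distance = v·t_r = 35.5556 × 0.7 = 24.889 m.
Braking distance = v²/(2a) = 35.5556² / (2 × 1.372) = 1264.201 / 2.744 = 460.715 m.
Total = 24.889 + 460.715 = 485.604 m.

Total stopping distance ≈ 485.6 m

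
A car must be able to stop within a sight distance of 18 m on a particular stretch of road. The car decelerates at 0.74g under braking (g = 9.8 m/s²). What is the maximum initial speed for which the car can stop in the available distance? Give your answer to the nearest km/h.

a = 0.74 × 9.8 = 7.252 m/s².
v²/(2a) = d ⇒ v = √(2 × 7.252 × 18) = √261.07 = 16.1577 m/s.
16.1577 m/s × 3.6 = 58.168 km/h.

Maximum speed ≈ 58 km/h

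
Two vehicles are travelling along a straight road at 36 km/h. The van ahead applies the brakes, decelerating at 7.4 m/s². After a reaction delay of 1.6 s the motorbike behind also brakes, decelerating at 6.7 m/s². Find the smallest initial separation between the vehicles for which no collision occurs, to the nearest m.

36 km/h ÷ 3.6 = 10.0000 m/s.
Leader travels v²/(2a_L) = 100.000 / 14.800 = 6.757 m before stopping.
Follower covers v·t_r = 10.0000 × 1.6 = 16.000 m while reacting, then v²/(2a_F) = 100.000 / 13.400 = 7.463 m while braking, for a total of 16.000 + 7.463 = 23.463 m.
Since a_F ≤ a_L and the follower starts braking later, the follower is never slower than the leader, so the closest approach is when both have stopped.
Minimum gap = 23.463 − 6.757 = 16.706 m.

Minimum gap ≈ 17 m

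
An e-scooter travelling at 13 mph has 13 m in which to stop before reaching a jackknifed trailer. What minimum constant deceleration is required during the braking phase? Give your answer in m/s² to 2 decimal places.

13 mph × 0.44704 = 5.8115 m/s.
v² = 2a·d ⇒ a = v²/(2d) = 5.8115² / (2 × 13.000) = 33.774 / 26.000 = 1.2990 m/s².

Required deceleration ≈ 1.30 m/s²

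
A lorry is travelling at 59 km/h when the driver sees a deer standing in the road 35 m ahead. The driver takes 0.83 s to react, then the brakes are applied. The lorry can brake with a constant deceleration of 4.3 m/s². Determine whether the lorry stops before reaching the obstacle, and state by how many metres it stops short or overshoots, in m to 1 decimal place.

No — it overshoots by 9.8 m

59 km/h ÷ 3.6 = 16.3889 m/s.
Reaction distance = 16.3889 × 0.83 = 13.603 m.
Braking distance = v²/(2a) = 268.596 / 8.600 = 31.232 m.
Total stopping distance = 13.603 + 31.232 = 44.835 m, vs 35 m available — it cannot stop in time and overshoots by 44.835 − 35 = 9.835 m.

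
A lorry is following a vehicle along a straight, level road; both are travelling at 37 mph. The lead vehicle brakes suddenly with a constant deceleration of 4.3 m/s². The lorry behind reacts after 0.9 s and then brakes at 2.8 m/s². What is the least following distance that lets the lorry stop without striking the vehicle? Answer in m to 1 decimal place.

37 mph × 0.44704 = 16.5405 m/s.
Leader travels v²/(2a_L) = 273.588 / 8.600 = 31.813 m before stopping.
Follower covers v·t_r = 16.5405 × 0.9 = 14.886 m while reacting, then v²/(2a_F) = 273.588 / 5.600 = 48.855 m while braking, for a total of 14.886 + 48.855 = 63.741 m.
Since a_F ≤ a_L and the follower starts braking later, the follower is never slower than the leader, so the closest approach is when both have stopped.
Minimum gap = 63.741 − 31.813 = 31.928 m.

Minimum gap ≈ 31.9 m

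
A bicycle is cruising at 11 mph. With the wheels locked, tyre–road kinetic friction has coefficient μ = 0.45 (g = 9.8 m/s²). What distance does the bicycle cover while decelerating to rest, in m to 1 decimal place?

11 mph × 0.44704 = 4.9174 m/s.
a = μg = 0.45 × 9.8 = 4.410 m/s².
Braking distance = v²/(2a) = 4.9174² / (2 × 4.410) = 24.181 / 8.820 = 2.742 m.

Braking distance ≈ 2.7 m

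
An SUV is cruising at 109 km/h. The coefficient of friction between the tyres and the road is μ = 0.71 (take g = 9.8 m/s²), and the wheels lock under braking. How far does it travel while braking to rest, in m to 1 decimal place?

Braking distance ≈ 65.9 m

109 km/h ÷ 3.6 = 30.2778 m/s.
a = μg = 0.71 × 9.8 = 6.958 m/s².
Braking distance = v²/(2a) = 30.2778² / (2 × 6.958) = 916.745 / 13.916 = 65.877 m.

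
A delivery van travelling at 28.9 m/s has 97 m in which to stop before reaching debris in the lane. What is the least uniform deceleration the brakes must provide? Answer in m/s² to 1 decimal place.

v² = 2a·d ⇒ a = v²/(2d) = 28.9000² / (2 × 97.000) = 835.210 / 194.000 = 4.3052 m/s².

Required deceleration ≈ 4.3 m/s²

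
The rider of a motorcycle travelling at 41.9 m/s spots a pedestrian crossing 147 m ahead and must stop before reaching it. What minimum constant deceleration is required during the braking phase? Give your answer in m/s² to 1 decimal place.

v² = 2a·d ⇒ a = v²/(2d) = 41.9000² / (2 × 147.000) = 1755.610 / 294.000 = 5.9715 m/s².

Required deceleration ≈ 6.0 m/s²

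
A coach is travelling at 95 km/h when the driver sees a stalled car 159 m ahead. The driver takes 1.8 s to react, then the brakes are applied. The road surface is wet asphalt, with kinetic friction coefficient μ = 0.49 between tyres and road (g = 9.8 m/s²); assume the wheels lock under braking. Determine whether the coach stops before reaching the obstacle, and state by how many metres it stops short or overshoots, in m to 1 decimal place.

Yes — it stops 39.0 m short of the obstacle

95 km/h ÷ 3.6 = 26.3889 m/s.
a = μg = 0.49 × 9.8 = 4.802 m/s².
Reaction distance = 26.3889 × 1.8 = 47.500 m.
Braking distance = v²/(2a) = 696.374 / 9.604 = 72.509 m.
Total stopping distance = 47.500 + 72.509 = 120.009 m, vs 159 m available — it stops with 159 − 120.009 = 38.991 m to spare.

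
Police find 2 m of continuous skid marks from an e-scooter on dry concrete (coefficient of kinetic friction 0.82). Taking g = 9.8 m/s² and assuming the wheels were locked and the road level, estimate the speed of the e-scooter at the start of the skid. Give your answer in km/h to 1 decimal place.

Initial speed ≈ 20.4 km/h

Deceleration a = μg = 0.82 × 9.8 = 8.036 m/s².
v = √(2a·d) = √(2 × 8.036 × 2) = √32.144 = 5.6696 m/s.
= 5.6696 × 3.6 = 20.411 km/h.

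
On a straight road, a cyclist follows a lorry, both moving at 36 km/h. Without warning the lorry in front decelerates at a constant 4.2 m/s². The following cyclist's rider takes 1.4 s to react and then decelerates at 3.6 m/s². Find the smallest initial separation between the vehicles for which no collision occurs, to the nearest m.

36 km/h ÷ 3.6 = 10.0000 m/s.
Leader travels v²/(2a_L) = 100.000 / 8.400 = 11.905 m before stopping.
Follower covers v·t_r = 10.0000 × 1.4 = 14.000 m while reacting, then v²/(2a_F) = 100.000 / 7.200 = 13.889 m while braking, for a total of 14.000 + 13.889 = 27.889 m.
Since a_F ≤ a_L and the follower starts braking later, the follower is never slower than the leader, so the closest approach is when both have stopped.
Minimum gap = 27.889 − 11.905 = 15.984 m.

Minimum gap ≈ 16 m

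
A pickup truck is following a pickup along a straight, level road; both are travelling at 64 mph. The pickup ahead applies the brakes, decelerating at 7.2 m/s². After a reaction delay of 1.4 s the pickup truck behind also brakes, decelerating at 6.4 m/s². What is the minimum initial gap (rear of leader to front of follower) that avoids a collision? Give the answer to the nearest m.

Minimum gap ≈ 47 m

64 mph × 0.44704 = 28.6106 m/s.
Leader travels v²/(2a_L) = 818.566 / 14.400 = 56.845 m before stopping.
Follower covers v·t_r = 28.6106 × 1.4 = 40.055 m while reacting, then v²/(2a_F) = 818.566 / 12.800 = 63.950 m while braking, for a total of 40.055 + 63.950 = 104.005 m.
Since a_F ≤ a_L and the follower starts braking later, the follower is never slower than the leader, so the closest approach is when both have stopped.
Minimum gap = 104.005 − 56.845 = 47.160 m.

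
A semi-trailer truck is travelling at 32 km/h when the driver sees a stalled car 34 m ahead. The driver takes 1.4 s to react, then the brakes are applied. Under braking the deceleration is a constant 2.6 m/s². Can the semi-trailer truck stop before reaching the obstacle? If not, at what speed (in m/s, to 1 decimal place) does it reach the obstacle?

32 km/h ÷ 3.6 = 8.8889 m/s.
Reaction distance = 8.8889 × 1.4 = 12.444 m.
Braking distance = v²/(2a) = 79.013 / 5.200 = 15.195 m.
Total stopping distance = 12.444 + 15.195 = 27.639 m, vs 34 m available — it stops with 34 − 27.639 = 6.361 m to spare.

Yes — it stops about 6.4 m short of the obstacle, so it never reaches it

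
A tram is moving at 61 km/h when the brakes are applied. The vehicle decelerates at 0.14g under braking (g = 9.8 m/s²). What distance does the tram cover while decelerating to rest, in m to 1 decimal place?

Braking distance ≈ 104.6 m

61 km/h ÷ 3.6 = 16.9444 m/s.
a = 0.14 × 9.8 = 1.372 m/s².
Braking distance = v²/(2a) = 16.9444² / (2 × 1.372) = 287.113 / 2.744 = 104.633 m.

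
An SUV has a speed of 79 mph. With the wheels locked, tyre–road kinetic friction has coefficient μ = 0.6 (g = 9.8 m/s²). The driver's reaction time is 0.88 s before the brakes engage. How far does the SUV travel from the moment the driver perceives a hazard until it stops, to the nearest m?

79 mph × 0.44704 = 35.3162 m/s.
a = μg = 0.6 × 9.8 = 5.880 m/s².
Reaction distance = v·t_r = 35.3162 × 0.88 = 31.078 m.
Braking distance = v²/(2a) = 35.3162² / (2 × 5.880) = 1247.234 / 11.760 = 106.057 m.
Total = 31.078 + 106.057 = 137.135 m.

Total stopping distance ≈ 137 m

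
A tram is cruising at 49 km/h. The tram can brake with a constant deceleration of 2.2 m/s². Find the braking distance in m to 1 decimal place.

49 km/h ÷ 3.6 = 13.6111 m/s.
Braking distance = v²/(2a) = 13.6111² / (2 × 2.200) = 185.262 / 4.400 = 42.105 m.

Braking distance ≈ 42.1 m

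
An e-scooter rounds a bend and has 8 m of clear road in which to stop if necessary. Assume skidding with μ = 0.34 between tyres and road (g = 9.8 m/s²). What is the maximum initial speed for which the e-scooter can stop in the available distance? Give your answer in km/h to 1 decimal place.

Maximum speed ≈ 26.3 km/h

a = μg = 0.34 × 9.8 = 3.332 m/s².
v²/(2a) = d ⇒ v = √(2 × 3.332 × 8) = √53.31 = 7.3014 m/s.
7.3014 m/s × 3.6 = 26.285 km/h.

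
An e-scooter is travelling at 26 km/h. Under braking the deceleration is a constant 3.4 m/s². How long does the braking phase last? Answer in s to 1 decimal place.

26 km/h ÷ 3.6 = 7.2222 m/s.
Braking time = v/a = 7.2222 / 3.400 = 2.124 s.

Braking time ≈ 2.1 s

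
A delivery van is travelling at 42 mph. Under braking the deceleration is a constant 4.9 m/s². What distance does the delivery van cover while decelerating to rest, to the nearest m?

Braking distance ≈ 36 m

42 mph × 0.44704 = 18.7757 m/s.
Braking distance = v²/(2a) = 18.7757² / (2 × 4.900) = 352.527 / 9.800 = 35.972 m.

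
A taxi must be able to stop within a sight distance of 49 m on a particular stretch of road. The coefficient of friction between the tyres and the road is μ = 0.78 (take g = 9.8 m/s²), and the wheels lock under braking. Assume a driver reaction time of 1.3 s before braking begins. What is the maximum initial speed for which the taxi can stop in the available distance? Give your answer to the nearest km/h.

a = μg = 0.78 × 9.8 = 7.644 m/s².
Stopping distance: v·t_r + v²/(2a) = 49 with t_r = 1.3 s and a = 7.644 m/s².
So v² + 19.874 v − 749.11 = 0.
Positive root: v = −a·t_r + √((a·t_r)² + 2a·d) = −9.937 + √(98.744 + 749.11) = 19.1809 m/s.
19.1809 m/s × 3.6 = 69.051 km/h.

Maximum speed ≈ 69 km/h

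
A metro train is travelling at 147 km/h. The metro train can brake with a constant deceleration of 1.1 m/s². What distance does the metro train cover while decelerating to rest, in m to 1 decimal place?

Braking distance ≈ 757.9 m

147 km/h ÷ 3.6 = 40.8333 m/s.
Braking distance = v²/(2a) = 40.8333² / (2 × 1.100) = 1667.358 / 2.200 = 757.890 m.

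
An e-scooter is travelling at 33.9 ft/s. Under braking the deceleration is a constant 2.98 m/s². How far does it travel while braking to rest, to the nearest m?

33.9 ft/s × 0.3048 = 10.3327 m/s.
Braking distance = v²/(2a) = 10.3327² / (2 × 2.980) = 106.765 / 5.960 = 17.914 m.

Braking distance ≈ 18 m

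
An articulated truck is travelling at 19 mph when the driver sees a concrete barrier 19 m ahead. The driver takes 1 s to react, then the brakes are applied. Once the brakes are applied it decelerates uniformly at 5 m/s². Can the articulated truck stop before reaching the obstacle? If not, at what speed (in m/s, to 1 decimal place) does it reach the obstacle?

19 mph × 0.44704 = 8.4938 m/s.
Reaction distance = 8.4938 × 1 = 8.494 m.
Braking distance = v²/(2a) = 72.145 / 10.000 = 7.214 m.
Total stopping distance = 8.494 + 7.214 = 15.708 m, vs 19 m available — it stops with 19 − 15.708 = 3.292 m to spare.

Yes — it stops about 3.3 m short of the obstacle, so it never reaches it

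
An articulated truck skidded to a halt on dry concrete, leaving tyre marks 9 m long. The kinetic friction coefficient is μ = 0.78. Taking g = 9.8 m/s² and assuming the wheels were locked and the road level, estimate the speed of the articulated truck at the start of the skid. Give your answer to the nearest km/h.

Initial speed ≈ 42 km/h

Deceleration a = μg = 0.78 × 9.8 = 7.644 m/s².
v = √(2a·d) = √(2 × 7.644 × 9) = √137.592 = 11.7300 m/s.
= 11.7300 × 3.6 = 42.228 km/h.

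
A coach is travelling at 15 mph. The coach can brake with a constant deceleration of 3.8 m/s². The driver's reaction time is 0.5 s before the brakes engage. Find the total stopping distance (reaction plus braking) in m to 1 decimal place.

Total stopping distance ≈ 9.3 m

15 mph × 0.44704 = 6.7056 m/s.
Reaction distance = v·t_r = 6.7056 × 0.5 = 3.353 m.
Braking distance = v²/(2a) = 6.7056² / (2 × 3.800) = 44.965 / 7.600 = 5.916 m.
Total = 3.353 + 5.916 = 9.269 m.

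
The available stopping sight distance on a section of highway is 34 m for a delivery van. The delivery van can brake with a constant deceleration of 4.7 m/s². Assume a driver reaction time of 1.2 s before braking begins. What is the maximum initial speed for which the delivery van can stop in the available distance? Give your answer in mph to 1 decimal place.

Stopping distance: v·t_r + v²/(2a) = 34 with t_r = 1.2 s and a = 4.700 m/s².
So v² + 11.280 v − 319.60 = 0.
Positive root: v = −a·t_r + √((a·t_r)² + 2a·d) = −5.640 + √(31.810 + 319.60) = 13.1059 m/s.
13.1059 m/s ÷ 0.44704 = 29.317 mph.

Maximum speed ≈ 29.3 mph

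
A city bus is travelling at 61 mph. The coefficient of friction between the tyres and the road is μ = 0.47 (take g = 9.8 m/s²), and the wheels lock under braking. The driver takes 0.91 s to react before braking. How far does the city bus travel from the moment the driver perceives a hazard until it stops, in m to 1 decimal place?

Total stopping distance ≈ 105.5 m

61 mph × 0.44704 = 27.2694 m/s.
a = μg = 0.47 × 9.8 = 4.606 m/s².
Reaction distance = v·t_r = 27.2694 × 0.91 = 24.815 m.
Braking distance = v²/(2a) = 27.2694² / (2 × 4.606) = 743.620 / 9.212 = 80.723 m.
Total = 24.815 + 80.723 = 105.538 m.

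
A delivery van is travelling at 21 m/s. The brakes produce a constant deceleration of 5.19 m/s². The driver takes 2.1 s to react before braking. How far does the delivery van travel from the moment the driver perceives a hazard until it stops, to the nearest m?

Total stopping distance ≈ 87 m

Reaction distance = v·t_r = 21.0000 × 2.1 = 44.100 m.
Braking distance = v²/(2a) = 21.0000² / (2 × 5.190) = 441.000 / 10.380 = 42.486 m.
Total = 44.100 + 42.486 = 86.586 m.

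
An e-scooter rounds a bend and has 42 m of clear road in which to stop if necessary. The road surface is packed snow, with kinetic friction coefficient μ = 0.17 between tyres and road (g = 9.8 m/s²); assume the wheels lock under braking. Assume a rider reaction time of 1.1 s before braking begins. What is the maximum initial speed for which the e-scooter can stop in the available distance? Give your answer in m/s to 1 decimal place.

Maximum speed ≈ 10.1 m/s

a = μg = 0.17 × 9.8 = 1.666 m/s².
Stopping distance: v·t_r + v²/(2a) = 42 with t_r = 1.1 s and a = 1.666 m/s².
So v² + 3.665 v − 139.94 = 0.
Positive root: v = −a·t_r + √((a·t_r)² + 2a·d) = −1.833 + √(3.360 + 139.94) = 10.1378 m/s.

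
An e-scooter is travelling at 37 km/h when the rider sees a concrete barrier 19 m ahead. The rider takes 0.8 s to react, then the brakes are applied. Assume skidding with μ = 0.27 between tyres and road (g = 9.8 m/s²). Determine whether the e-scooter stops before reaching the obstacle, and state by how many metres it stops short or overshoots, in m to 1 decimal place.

37 km/h ÷ 3.6 = 10.2778 m/s.
a = μg = 0.27 × 9.8 = 2.646 m/s².
Reaction distance = 10.2778 × 0.8 = 8.222 m.
Braking distance = v²/(2a) = 105.633 / 5.292 = 19.961 m.
Total stopping distance = 8.222 + 19.961 = 28.183 m, vs 19 m available — it cannot stop in time and overshoots by 28.183 − 19 = 9.183 m.

No — it overshoots by 9.2 m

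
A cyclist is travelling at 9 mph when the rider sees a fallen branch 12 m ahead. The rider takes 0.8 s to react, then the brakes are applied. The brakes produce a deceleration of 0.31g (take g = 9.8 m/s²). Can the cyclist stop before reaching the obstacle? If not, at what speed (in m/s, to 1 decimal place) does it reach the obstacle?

9 mph × 0.44704 = 4.0234 m/s.
a = 0.31 × 9.8 = 3.038 m/s².
Reaction distance = 4.0234 × 0.8 = 3.219 m.
Braking distance = v²/(2a) = 16.188 / 6.076 = 2.664 m.
Total stopping distance = 3.219 + 2.664 = 5.883 m, vs 12 m available — it stops with 12 − 5.883 = 6.117 m to spare.

Yes — it stops about 6.1 m short of the obstacle, so it never reaches it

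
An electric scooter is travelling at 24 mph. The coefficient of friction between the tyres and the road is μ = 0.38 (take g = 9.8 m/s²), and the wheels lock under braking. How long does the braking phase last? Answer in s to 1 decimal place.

24 mph × 0.44704 = 10.7290 m/s.
a = μg = 0.38 × 9.8 = 3.724 m/s².
Braking time = v/a = 10.7290 / 3.724 = 2.881 s.

Braking time ≈ 2.9 s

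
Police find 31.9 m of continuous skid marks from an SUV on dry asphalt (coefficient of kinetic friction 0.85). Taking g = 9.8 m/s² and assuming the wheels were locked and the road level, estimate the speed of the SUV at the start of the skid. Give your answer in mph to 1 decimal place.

Initial speed ≈ 51.6 mph

Deceleration a = μg = 0.85 × 9.8 = 8.330 m/s².
v = √(2a·d) = √(2 × 8.330 × 31.9) = √531.454 = 23.0533 m/s.
= 23.0533 ÷ 0.44704 = 51.569 mph.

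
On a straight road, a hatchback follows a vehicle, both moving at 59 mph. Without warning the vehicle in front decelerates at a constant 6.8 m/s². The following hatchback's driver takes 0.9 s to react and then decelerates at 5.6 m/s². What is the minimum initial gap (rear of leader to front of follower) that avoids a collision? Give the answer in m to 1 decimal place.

59 mph × 0.44704 = 26.3754 m/s.
Leader travels v²/(2a_L) = 695.662 / 13.600 = 51.152 m before stopping.
Follower covers v·t_r = 26.3754 × 0.9 = 23.738 m while reacting, then v²/(2a_F) = 695.662 / 11.200 = 62.113 m while braking, for a total of 23.738 + 62.113 = 85.851 m.
Since a_F ≤ a_L and the follower starts braking later, the follower is never slower than the leader, so the closest approach is when both have stopped.
Minimum gap = 85.851 − 51.152 = 34.699 m.

Minimum gap ≈ 34.7 m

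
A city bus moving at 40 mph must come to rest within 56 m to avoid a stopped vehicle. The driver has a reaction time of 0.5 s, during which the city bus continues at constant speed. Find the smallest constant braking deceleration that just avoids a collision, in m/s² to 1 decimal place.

Required deceleration ≈ 3.4 m/s²

40 mph × 0.44704 = 17.8816 m/s.
Distance covered during reaction = 17.8816 × 0.5 = 8.941 m.
Distance available for braking: 56 − 8.941 = 47.059 m.
v² = 2a·d ⇒ a = v²/(2d) = 17.8816² / (2 × 47.059) = 319.752 / 94.118 = 3.3974 m/s².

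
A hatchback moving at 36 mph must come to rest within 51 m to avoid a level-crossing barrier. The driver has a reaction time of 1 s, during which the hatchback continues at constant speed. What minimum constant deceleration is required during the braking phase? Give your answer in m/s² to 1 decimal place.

Required deceleration ≈ 3.7 m/s²

36 mph × 0.44704 = 16.0934 m/s.
Distance covered during reaction = 16.0934 × 1 = 16.093 m.
Distance available for braking: 51 − 16.093 = 34.907 m.
v² = 2a·d ⇒ a = v²/(2d) = 16.0934² / (2 × 34.907) = 258.998 / 69.814 = 3.7098 m/s².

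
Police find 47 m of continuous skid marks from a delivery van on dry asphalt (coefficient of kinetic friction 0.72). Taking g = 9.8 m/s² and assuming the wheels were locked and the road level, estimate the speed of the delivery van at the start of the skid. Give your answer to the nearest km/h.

Deceleration a = μg = 0.72 × 9.8 = 7.056 m/s².
v = √(2a·d) = √(2 × 7.056 × 47) = √663.264 = 25.7539 m/s.
= 25.7539 × 3.6 = 92.714 km/h.

Initial speed ≈ 93 km/h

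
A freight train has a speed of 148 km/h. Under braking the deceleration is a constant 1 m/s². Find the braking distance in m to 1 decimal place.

148 km/h ÷ 3.6 = 41.1111 m/s.
Braking distance = v²/(2a) = 41.1111² / (2 × 1.000) = 1690.123 / 2.000 = 845.062 m.

Braking distance ≈ 845.1 m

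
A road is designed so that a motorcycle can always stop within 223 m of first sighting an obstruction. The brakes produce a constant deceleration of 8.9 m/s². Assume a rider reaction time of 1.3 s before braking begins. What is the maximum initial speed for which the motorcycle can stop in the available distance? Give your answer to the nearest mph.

Stopping distance: v·t_r + v²/(2a) = 223 with t_r = 1.3 s and a = 8.900 m/s².
So v² + 23.140 v − 3969.40 = 0.
Positive root: v = −a·t_r + √((a·t_r)² + 2a·d) = −11.570 + √(133.865 + 3969.40) = 52.4867 m/s.
52.4867 m/s ÷ 0.44704 = 117.409 mph.

Maximum speed ≈ 117 mph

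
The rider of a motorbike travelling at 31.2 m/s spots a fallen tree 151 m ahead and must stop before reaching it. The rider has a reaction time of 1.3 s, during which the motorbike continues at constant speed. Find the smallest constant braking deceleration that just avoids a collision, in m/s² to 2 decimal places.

Distance covered during reaction = 31.2000 × 1.3 = 40.560 m.
Distance available for braking: 151 − 40.560 = 110.440 m.
v² = 2a·d ⇒ a = v²/(2d) = 31.2000² / (2 × 110.440) = 973.440 / 220.880 = 4.4071 m/s².

Required deceleration ≈ 4.41 m/s²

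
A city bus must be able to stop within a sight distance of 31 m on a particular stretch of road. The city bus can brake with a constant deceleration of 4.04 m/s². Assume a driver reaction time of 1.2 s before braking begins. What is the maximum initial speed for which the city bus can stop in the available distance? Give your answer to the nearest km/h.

Stopping distance: v·t_r + v²/(2a) = 31 with t_r = 1.2 s and a = 4.040 m/s².
So v² + 9.696 v − 250.48 = 0.
Positive root: v = −a·t_r + √((a·t_r)² + 2a·d) = −4.848 + √(23.503 + 250.48) = 11.7044 m/s.
11.7044 m/s × 3.6 = 42.136 km/h.

Maximum speed ≈ 42 km/h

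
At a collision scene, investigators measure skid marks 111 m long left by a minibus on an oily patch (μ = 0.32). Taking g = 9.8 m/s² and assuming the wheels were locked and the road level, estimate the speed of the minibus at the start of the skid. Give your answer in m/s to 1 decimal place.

Initial speed ≈ 26.4 m/s

Deceleration a = μg = 0.32 × 9.8 = 3.136 m/s².
v = √(2a·d) = √(2 × 3.136 × 111) = √696.192 = 26.3855 m/s.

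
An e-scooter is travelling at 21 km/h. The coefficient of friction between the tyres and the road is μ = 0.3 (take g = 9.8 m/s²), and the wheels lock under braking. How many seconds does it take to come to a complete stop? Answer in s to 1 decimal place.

21 km/h ÷ 3.6 = 5.8333 m/s.
a = μg = 0.3 × 9.8 = 2.940 m/s².
Braking time = v/a = 5.8333 / 2.940 = 1.984 s.

Braking time ≈ 2.0 s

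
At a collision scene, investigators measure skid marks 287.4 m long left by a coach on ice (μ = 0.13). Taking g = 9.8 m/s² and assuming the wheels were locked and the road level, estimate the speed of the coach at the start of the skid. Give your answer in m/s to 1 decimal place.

Initial speed ≈ 27.1 m/s

Deceleration a = μg = 0.13 × 9.8 = 1.274 m/s².
v = √(2a·d) = √(2 × 1.274 × 287.4) = √732.295 = 27.0609 m/s.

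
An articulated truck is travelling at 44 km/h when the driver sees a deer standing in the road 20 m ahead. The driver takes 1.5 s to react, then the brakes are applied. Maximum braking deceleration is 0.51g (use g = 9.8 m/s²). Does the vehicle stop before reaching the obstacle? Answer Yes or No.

No

44 km/h ÷ 3.6 = 12.2222 m/s.
a = 0.51 × 9.8 = 4.998 m/s².
Reaction distance = 12.2222 × 1.5 = 18.333 m.
Braking distance = v²/(2a) = 149.382 / 9.996 = 14.944 m.
Total stopping distance = 18.333 + 14.944 = 33.277 m, vs 20 m available — it cannot stop in time and overshoots by 33.277 − 20 = 13.277 m.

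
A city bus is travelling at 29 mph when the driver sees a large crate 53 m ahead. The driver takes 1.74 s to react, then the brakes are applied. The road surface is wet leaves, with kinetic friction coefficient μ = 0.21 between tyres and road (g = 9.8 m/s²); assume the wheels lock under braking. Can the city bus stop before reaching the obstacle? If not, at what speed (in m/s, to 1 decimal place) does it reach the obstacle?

29 mph × 0.44704 = 12.9642 m/s.
a = μg = 0.21 × 9.8 = 2.058 m/s².
Reaction distance = 12.9642 × 1.74 = 22.558 m.
Braking distance needed to stop: v²/(2a) = 168.070 / 4.116 = 40.833 m, so total needed = 22.558 + 40.833 = 63.391 m > 53 m — it cannot stop.
Distance remaining when braking begins: 53 − 22.558 = 30.442 m.
v² = v₀² − 2a·d = 168.070 − 2 × 2.058 × 30.442 = 42.771 m²/s².
v = √42.771 = 6.540 m/s.

No — it strikes the obstacle at 6.5 m/s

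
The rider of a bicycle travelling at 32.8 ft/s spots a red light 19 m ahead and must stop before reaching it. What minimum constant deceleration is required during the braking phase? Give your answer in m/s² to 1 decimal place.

Required deceleration ≈ 2.6 m/s²

32.8 ft/s × 0.3048 = 9.9974 m/s.
v² = 2a·d ⇒ a = v²/(2d) = 9.9974² / (2 × 19.000) = 99.948 / 38.000 = 2.6302 m/s².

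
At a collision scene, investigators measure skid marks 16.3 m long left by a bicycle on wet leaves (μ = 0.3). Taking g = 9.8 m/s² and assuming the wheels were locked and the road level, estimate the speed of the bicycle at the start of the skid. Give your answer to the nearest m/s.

Deceleration a = μg = 0.3 × 9.8 = 2.940 m/s².
v = √(2a·d) = √(2 × 2.940 × 16.3) = √95.844 = 9.7900 m/s.

Initial speed ≈ 10 m/s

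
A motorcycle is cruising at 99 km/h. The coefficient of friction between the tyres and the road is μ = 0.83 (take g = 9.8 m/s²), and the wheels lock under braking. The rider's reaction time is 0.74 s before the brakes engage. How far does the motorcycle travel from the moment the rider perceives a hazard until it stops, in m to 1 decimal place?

Total stopping distance ≈ 66.8 m

99 km/h ÷ 3.6 = 27.5000 m/s.
a = μg = 0.83 × 9.8 = 8.134 m/s².
Reaction distance = v·t_r = 27.5000 × 0.74 = 20.350 m.
Braking distance = v²/(2a) = 27.5000² / (2 × 8.134) = 756.250 / 16.268 = 46.487 m.
Total = 20.350 + 46.487 = 66.837 m.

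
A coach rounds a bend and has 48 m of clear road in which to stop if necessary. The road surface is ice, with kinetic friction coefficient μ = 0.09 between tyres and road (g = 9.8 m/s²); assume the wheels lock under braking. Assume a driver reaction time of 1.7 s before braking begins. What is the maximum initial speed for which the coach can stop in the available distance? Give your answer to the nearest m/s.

Maximum speed ≈ 8 m/s

a = μg = 0.09 × 9.8 = 0.882 m/s².
Stopping distance: v·t_r + v²/(2a) = 48 with t_r = 1.7 s and a = 0.882 m/s².
So v² + 2.999 v − 84.67 = 0.
Positive root: v = −a·t_r + √((a·t_r)² + 2a·d) = −1.499 + √(2.247 + 84.67) = 7.8239 m/s.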